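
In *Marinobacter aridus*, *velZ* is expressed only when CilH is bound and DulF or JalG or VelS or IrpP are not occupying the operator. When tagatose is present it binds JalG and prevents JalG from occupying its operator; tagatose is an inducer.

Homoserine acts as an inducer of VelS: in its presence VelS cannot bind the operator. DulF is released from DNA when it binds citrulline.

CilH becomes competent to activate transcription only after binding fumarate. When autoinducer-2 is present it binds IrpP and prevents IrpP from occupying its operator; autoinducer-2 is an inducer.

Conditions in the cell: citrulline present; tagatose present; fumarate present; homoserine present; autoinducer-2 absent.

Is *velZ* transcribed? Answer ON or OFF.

Citrulline is present, so DulF is inactive.
Fumarate is present, so CilH is active.
Tagatose is present, so JalG is inactive.
Homoserine is present, so VelS is inactive.
Autoinducer-2 is absent, so IrpP is active.
With repressor IrpP bound, *velZ* is not transcribed.

OFF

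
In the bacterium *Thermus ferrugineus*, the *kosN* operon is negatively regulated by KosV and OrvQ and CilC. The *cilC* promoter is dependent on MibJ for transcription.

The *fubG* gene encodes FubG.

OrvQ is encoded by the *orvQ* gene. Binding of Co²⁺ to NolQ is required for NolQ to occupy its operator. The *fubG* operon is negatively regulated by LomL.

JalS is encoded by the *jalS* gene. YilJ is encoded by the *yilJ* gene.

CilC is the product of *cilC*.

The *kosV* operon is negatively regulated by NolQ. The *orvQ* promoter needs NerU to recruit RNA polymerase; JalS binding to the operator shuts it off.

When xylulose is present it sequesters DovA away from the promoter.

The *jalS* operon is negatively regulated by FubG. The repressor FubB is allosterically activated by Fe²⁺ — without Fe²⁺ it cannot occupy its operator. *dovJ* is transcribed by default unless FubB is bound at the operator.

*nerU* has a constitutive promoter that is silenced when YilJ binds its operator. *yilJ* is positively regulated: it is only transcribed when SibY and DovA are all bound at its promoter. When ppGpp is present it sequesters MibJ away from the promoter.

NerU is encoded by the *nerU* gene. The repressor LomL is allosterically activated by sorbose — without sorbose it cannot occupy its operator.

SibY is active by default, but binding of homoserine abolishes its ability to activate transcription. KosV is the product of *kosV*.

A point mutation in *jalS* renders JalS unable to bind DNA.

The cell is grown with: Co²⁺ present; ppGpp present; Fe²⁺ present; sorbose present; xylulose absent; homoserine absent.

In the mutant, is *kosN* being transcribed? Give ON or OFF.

ON

Co²⁺ is present, so NolQ is active.
With repressor NolQ bound, *kosV* is not transcribed.
So KosV is not produced.
JalS is non-functional in this strain, so it has no effect.
Homoserine is absent, so SibY is active.
Xylulose is absent, so DovA is active.
No repressor is bound and SibY and DovA are active, so *yilJ* is transcribed.
So YilJ is produced and active.
With repressor YilJ bound, *nerU* is not transcribed.
So NerU is not produced.
Required activator NerU is absent, so *orvQ* is not transcribed.
So OrvQ is not produced.
ppGpp is present, so MibJ is inactive.
Required activator MibJ is absent, so *cilC* is not transcribed.
So CilC is not produced.
With no repressor bound, *kosN* is transcribed.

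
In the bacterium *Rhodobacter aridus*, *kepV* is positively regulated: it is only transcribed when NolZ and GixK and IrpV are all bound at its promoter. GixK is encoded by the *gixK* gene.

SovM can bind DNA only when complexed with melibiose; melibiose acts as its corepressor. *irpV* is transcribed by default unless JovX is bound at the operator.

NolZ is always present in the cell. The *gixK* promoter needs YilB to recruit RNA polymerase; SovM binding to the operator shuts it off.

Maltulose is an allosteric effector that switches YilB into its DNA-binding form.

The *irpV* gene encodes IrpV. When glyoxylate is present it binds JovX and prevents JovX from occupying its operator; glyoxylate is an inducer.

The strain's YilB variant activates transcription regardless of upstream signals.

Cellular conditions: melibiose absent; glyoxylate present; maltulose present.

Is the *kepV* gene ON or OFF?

ON

NolZ is produced constitutively and is active.
Melibiose is absent, so SovM is inactive.
YilB is constitutively active in this strain.
No repressor is bound and YilB is active, so *gixK* is transcribed.
So GixK is produced and active.
Glyoxylate is present, so JovX is inactive.
With no repressor bound, *irpV* is transcribed.
So IrpV is produced and active.
No repressor is bound and NolZ and GixK and IrpV are active, so *kepV* is transcribed.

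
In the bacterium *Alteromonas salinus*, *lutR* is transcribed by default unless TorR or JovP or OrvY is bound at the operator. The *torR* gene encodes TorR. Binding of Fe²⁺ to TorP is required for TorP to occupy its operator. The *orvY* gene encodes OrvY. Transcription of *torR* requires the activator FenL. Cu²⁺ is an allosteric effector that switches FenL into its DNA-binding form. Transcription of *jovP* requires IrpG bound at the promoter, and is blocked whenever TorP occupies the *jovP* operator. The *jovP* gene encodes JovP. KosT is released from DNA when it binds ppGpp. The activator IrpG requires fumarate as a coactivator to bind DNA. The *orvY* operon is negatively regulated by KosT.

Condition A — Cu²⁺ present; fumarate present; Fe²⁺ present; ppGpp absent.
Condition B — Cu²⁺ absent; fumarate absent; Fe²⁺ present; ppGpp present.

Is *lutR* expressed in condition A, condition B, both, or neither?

neither

Condition A:
Cu²⁺ is present, so FenL is active.
No repressor is bound and FenL is active, so *torR* is transcribed.
So TorR is produced and active.
Fumarate is present, so IrpG is active.
Fe²⁺ is present, so TorP is active.
With repressor TorP bound, *jovP* is not transcribed.
So JovP is not produced.
ppGpp is absent, so KosT is active.
With repressor KosT bound, *orvY* is not transcribed.
So OrvY is not produced.
With repressor TorR bound, *lutR* is not transcribed.
→ *lutR* is OFF in A.
Condition B:
Cu²⁺ is absent, so FenL is inactive.
Required activator FenL is absent, so *torR* is not transcribed.
So TorR is not produced.
Fumarate is absent, so IrpG is inactive.
Fe²⁺ is present, so TorP is active.
With repressor TorP bound, *jovP* is not transcribed.
So JovP is not produced.
ppGpp is present, so KosT is inactive.
With no repressor bound, *orvY* is transcribed.
So OrvY is produced and active.
With repressor OrvY bound, *lutR* is not transcribed.
→ *lutR* is OFF in B.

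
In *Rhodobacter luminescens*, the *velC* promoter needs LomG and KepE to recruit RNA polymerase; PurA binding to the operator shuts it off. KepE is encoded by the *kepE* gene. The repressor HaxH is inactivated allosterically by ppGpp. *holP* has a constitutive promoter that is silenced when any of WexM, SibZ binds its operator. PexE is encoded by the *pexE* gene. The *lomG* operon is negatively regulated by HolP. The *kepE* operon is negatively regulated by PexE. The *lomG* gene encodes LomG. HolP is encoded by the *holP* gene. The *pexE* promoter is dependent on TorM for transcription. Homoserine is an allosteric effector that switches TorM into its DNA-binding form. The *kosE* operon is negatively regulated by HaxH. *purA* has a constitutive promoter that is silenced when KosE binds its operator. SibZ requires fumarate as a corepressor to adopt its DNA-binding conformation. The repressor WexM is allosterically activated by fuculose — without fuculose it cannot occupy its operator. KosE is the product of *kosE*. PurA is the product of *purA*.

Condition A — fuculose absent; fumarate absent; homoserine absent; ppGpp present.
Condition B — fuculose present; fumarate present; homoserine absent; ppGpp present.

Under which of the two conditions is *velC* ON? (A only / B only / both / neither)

Condition A:
Fuculose is absent, so WexM is inactive.
Fumarate is absent, so SibZ is inactive.
With no repressor bound, *holP* is transcribed.
So HolP is produced and active.
With repressor HolP bound, *lomG* is not transcribed.
So LomG is not produced.
Homoserine is absent, so TorM is inactive.
Required activator TorM is absent, so *pexE* is not transcribed.
So PexE is not produced.
With no repressor bound, *kepE* is transcribed.
So KepE is produced and active.
ppGpp is present, so HaxH is inactive.
With no repressor bound, *kosE* is transcribed.
So KosE is produced and active.
With repressor KosE bound, *purA* is not transcribed.
So PurA is not produced.
Required activator LomG is absent, so *velC* is not transcribed.
→ *velC* is OFF in A.
Condition B:
Fuculose is present, so WexM is active.
Fumarate is present, so SibZ is active.
With repressor WexM bound, *holP* is not transcribed.
So HolP is not produced.
With no repressor bound, *lomG* is transcribed.
So LomG is produced and active.
Homoserine is absent, so TorM is inactive.
Required activator TorM is absent, so *pexE* is not transcribed.
So PexE is not produced.
With no repressor bound, *kepE* is transcribed.
So KepE is produced and active.
ppGpp is present, so HaxH is inactive.
With no repressor bound, *kosE* is transcribed.
So KosE is produced and active.
With repressor KosE bound, *purA* is not transcribed.
So PurA is not produced.
No repressor is bound and LomG and KepE are active, so *velC* is transcribed.
→ *velC* is ON in B.

B only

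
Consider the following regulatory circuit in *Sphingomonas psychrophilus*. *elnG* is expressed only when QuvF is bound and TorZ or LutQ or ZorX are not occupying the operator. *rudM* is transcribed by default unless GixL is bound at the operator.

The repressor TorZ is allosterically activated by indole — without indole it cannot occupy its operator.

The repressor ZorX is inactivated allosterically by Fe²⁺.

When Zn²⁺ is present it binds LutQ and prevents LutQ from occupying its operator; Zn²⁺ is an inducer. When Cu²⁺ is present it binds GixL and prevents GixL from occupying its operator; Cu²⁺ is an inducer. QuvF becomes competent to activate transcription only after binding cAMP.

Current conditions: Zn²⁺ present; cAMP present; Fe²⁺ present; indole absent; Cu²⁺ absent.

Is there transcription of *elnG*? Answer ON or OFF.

Indole is absent, so TorZ is inactive.
cAMP is present, so QuvF is active.
Zn²⁺ is present, so LutQ is inactive.
Fe²⁺ is present, so ZorX is inactive.
No repressor is bound and QuvF is active, so *elnG* is transcribed.

ON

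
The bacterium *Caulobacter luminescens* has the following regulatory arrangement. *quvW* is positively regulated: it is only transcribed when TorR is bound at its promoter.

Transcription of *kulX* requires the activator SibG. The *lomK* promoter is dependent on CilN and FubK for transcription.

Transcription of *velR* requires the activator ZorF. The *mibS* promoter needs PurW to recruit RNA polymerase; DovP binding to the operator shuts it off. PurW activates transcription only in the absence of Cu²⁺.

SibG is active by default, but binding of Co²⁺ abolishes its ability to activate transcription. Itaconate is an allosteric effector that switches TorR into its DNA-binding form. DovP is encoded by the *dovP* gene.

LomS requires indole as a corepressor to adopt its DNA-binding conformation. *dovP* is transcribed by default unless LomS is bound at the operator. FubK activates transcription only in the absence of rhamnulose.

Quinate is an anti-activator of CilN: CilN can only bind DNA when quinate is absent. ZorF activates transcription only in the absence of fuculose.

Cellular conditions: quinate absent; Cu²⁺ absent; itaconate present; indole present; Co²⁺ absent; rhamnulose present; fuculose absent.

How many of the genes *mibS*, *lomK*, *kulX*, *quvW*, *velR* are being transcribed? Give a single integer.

4

Cu²⁺ is absent, so PurW is active.
Indole is present, so LomS is active.
With repressor LomS bound, *dovP* is not transcribed.
So DovP is not produced.
No repressor is bound and PurW is active, so *mibS* is transcribed.
→ *mibS* is ON.
Quinate is absent, so CilN is active.
Rhamnulose is present, so FubK is inactive.
Required activator FubK is absent, so *lomK* is not transcribed.
→ *lomK* is OFF.
Co²⁺ is absent, so SibG is active.
No repressor is bound and SibG is active, so *kulX* is transcribed.
→ *kulX* is ON.
Itaconate is present, so TorR is active.
No repressor is bound and TorR is active, so *quvW* is transcribed.
→ *quvW* is ON.
Fuculose is absent, so ZorF is active.
No repressor is bound and ZorF is active, so *velR* is transcribed.
→ *velR* is ON.
4 of the 5 genes are transcribed.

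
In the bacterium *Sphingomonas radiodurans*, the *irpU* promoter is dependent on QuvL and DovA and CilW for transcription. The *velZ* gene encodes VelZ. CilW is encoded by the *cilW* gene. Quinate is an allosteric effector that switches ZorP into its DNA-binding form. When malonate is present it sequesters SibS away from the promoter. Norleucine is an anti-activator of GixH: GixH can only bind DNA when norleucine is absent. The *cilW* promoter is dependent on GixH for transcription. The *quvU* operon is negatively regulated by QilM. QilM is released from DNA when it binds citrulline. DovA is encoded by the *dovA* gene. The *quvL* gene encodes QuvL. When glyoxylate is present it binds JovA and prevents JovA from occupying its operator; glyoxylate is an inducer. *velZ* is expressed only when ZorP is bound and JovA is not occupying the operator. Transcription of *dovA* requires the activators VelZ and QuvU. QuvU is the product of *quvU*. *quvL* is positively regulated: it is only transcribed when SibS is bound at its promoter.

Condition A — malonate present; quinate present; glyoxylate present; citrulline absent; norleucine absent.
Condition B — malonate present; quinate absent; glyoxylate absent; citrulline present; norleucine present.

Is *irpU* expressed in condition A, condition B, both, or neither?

Condition A:
Malonate is present, so SibS is inactive.
Required activator SibS is absent, so *quvL* is not transcribed.
So QuvL is not produced.
Quinate is present, so ZorP is active.
Glyoxylate is present, so JovA is inactive.
No repressor is bound and ZorP is active, so *velZ* is transcribed.
So VelZ is produced and active.
Citrulline is absent, so QilM is active.
With repressor QilM bound, *quvU* is not transcribed.
So QuvU is not produced.
Required activator QuvU is absent, so *dovA* is not transcribed.
So DovA is not produced.
Norleucine is absent, so GixH is active.
No repressor is bound and GixH is active, so *cilW* is transcribed.
So CilW is produced and active.
Required activator QuvL is absent, so *irpU* is not transcribed.
→ *irpU* is OFF in A.
Condition B:
Malonate is present, so SibS is inactive.
Required activator SibS is absent, so *quvL* is not transcribed.
So QuvL is not produced.
Quinate is absent, so ZorP is inactive.
Glyoxylate is absent, so JovA is active.
With repressor JovA bound, *velZ* is not transcribed.
So VelZ is not produced.
Citrulline is present, so QilM is inactive.
With no repressor bound, *quvU* is transcribed.
So QuvU is produced and active.
Required activator VelZ is absent, so *dovA* is not transcribed.
So DovA is not produced.
Norleucine is present, so GixH is inactive.
Required activator GixH is absent, so *cilW* is not transcribed.
So CilW is not produced.
Required activator QuvL is absent, so *irpU* is not transcribed.
→ *irpU* is OFF in B.

neither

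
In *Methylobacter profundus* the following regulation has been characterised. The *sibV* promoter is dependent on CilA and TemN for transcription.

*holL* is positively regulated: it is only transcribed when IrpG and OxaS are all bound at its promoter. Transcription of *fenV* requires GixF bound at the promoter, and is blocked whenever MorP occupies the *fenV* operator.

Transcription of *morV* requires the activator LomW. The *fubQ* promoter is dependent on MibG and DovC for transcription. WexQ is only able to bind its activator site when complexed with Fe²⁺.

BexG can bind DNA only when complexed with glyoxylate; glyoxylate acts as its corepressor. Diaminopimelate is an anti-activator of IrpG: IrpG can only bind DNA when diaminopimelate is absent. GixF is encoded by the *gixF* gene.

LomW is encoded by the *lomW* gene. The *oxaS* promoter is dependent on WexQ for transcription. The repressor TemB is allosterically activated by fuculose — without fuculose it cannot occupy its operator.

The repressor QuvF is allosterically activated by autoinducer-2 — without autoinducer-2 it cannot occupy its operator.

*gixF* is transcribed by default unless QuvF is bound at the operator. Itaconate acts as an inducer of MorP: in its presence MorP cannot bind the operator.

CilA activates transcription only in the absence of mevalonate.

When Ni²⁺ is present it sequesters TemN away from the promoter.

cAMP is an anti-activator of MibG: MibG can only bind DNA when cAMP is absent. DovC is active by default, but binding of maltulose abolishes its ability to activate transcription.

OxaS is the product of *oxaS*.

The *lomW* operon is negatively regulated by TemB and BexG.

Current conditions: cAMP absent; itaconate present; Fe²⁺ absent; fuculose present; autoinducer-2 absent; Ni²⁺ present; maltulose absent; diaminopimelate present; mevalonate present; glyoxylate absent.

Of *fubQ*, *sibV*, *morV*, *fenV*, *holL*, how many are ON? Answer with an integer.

cAMP is absent, so MibG is active.
Maltulose is absent, so DovC is active.
No repressor is bound and MibG and DovC are active, so *fubQ* is transcribed.
→ *fubQ* is ON.
Mevalonate is present, so CilA is inactive.
Ni²⁺ is present, so TemN is inactive.
Required activator CilA is absent, so *sibV* is not transcribed.
→ *sibV* is OFF.
Fuculose is present, so TemB is active.
Glyoxylate is absent, so BexG is inactive.
With repressor TemB bound, *lomW* is not transcribed.
So LomW is not produced.
Required activator LomW is absent, so *morV* is not transcribed.
→ *morV* is OFF.
Itaconate is present, so MorP is inactive.
Autoinducer-2 is absent, so QuvF is inactive.
With no repressor bound, *gixF* is transcribed.
So GixF is produced and active.
No repressor is bound and GixF is active, so *fenV* is transcribed.
→ *fenV* is ON.
Diaminopimelate is present, so IrpG is inactive.
Fe²⁺ is absent, so WexQ is inactive.
Required activator WexQ is absent, so *oxaS* is not transcribed.
So OxaS is not produced.
Required activator IrpG is absent, so *holL* is not transcribed.
→ *holL* is OFF.
2 of the 5 genes are transcribed.

2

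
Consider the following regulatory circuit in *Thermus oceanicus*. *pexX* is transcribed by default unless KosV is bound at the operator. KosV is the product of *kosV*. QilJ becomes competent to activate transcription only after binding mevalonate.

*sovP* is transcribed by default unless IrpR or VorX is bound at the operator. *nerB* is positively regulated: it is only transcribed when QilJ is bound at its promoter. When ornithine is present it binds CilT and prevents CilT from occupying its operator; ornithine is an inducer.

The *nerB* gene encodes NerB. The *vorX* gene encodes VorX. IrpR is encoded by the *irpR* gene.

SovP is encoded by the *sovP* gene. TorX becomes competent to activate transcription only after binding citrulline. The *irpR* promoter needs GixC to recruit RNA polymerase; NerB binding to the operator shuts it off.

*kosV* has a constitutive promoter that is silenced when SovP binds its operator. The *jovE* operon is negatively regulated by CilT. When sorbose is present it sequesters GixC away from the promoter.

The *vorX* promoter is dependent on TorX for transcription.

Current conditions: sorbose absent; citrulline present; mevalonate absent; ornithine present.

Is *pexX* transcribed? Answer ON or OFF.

Mevalonate is absent, so QilJ is inactive.
Required activator QilJ is absent, so *nerB* is not transcribed.
So NerB is not produced.
Sorbose is absent, so GixC is active.
No repressor is bound and GixC is active, so *irpR* is transcribed.
So IrpR is produced and active.
Citrulline is present, so TorX is active.
No repressor is bound and TorX is active, so *vorX* is transcribed.
So VorX is produced and active.
With repressor IrpR bound, *sovP* is not transcribed.
So SovP is not produced.
With no repressor bound, *kosV* is transcribed.
So KosV is produced and active.
With repressor KosV bound, *pexX* is not transcribed.

OFF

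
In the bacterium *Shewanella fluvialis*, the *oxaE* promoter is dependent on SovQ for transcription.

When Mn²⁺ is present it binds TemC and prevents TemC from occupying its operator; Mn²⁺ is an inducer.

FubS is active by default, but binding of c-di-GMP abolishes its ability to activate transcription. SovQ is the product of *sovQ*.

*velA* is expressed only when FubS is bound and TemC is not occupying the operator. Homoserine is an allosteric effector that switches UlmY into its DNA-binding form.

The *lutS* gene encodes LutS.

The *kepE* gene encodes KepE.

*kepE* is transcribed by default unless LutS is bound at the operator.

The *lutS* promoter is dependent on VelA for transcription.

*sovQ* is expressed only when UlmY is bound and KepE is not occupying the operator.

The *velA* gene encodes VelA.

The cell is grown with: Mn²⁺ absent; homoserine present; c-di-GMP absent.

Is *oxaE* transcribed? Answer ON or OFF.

OFF

Mn²⁺ is absent, so TemC is active.
c-di-GMP is absent, so FubS is active.
With repressor TemC bound, *velA* is not transcribed.
So VelA is not produced.
Required activator VelA is absent, so *lutS* is not transcribed.
So LutS is not produced.
With no repressor bound, *kepE* is transcribed.
So KepE is produced and active.
Homoserine is present, so UlmY is active.
With repressor KepE bound, *sovQ* is not transcribed.
So SovQ is not produced.
Required activator SovQ is absent, so *oxaE* is not transcribed.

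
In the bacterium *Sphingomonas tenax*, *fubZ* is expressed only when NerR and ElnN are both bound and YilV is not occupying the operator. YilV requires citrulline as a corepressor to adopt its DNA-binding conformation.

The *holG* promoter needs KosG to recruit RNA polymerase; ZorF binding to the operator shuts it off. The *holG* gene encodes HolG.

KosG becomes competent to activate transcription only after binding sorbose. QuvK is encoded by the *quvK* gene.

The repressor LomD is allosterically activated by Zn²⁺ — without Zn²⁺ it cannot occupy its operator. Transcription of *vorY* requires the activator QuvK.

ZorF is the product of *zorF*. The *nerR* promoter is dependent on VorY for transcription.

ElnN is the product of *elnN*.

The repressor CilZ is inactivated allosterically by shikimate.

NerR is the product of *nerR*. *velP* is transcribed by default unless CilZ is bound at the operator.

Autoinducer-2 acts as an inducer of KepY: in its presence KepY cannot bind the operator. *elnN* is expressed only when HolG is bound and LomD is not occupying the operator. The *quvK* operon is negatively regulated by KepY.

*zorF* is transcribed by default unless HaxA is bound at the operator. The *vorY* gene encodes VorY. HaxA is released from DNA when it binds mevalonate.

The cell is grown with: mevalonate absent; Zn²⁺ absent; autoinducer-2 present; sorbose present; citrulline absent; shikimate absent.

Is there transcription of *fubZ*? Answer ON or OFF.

Citrulline is absent, so YilV is inactive.
Autoinducer-2 is present, so KepY is inactive.
With no repressor bound, *quvK* is transcribed.
So QuvK is produced and active.
No repressor is bound and QuvK is active, so *vorY* is transcribed.
So VorY is produced and active.
No repressor is bound and VorY is active, so *nerR* is transcribed.
So NerR is produced and active.
Sorbose is present, so KosG is active.
Mevalonate is absent, so HaxA is active.
With repressor HaxA bound, *zorF* is not transcribed.
So ZorF is not produced.
No repressor is bound and KosG is active, so *holG* is transcribed.
So HolG is produced and active.
Zn²⁺ is absent, so LomD is inactive.
No repressor is bound and HolG is active, so *elnN* is transcribed.
So ElnN is produced and active.
No repressor is bound and NerR and ElnN are active, so *fubZ* is transcribed.

ON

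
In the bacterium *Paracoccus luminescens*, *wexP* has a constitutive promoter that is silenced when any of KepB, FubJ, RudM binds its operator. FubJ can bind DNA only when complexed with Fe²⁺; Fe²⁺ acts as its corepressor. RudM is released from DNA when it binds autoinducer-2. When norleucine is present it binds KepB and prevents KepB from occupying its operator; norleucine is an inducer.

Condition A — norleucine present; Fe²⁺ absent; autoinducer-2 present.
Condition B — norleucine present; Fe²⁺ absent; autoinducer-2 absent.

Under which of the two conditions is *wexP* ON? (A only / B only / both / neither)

A only

Condition A:
Norleucine is present, so KepB is inactive.
Fe²⁺ is absent, so FubJ is inactive.
Autoinducer-2 is present, so RudM is inactive.
With no repressor bound, *wexP* is transcribed.
→ *wexP* is ON in A.
Condition B:
Norleucine is present, so KepB is inactive.
Fe²⁺ is absent, so FubJ is inactive.
Autoinducer-2 is absent, so RudM is active.
With repressor RudM bound, *wexP* is not transcribed.
→ *wexP* is OFF in B.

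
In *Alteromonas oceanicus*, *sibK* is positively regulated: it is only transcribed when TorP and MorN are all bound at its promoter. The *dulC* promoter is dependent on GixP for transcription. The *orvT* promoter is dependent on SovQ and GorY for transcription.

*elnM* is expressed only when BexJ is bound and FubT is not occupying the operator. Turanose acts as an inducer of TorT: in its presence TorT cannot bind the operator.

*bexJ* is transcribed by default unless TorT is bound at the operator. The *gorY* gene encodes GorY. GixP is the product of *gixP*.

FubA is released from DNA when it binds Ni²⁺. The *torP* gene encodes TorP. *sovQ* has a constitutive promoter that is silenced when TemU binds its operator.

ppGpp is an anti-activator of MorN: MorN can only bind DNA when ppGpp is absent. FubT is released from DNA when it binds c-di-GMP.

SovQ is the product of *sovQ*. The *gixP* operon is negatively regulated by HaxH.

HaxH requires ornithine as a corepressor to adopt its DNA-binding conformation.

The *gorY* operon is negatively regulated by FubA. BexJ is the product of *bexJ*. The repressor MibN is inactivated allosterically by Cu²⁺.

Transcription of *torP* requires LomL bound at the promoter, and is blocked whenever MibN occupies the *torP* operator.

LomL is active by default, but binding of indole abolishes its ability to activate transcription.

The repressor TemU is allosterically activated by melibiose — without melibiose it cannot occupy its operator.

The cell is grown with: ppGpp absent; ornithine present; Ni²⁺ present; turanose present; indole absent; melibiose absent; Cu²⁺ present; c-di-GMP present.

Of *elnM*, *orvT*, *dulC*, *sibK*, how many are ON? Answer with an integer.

3

Turanose is present, so TorT is inactive.
With no repressor bound, *bexJ* is transcribed.
So BexJ is produced and active.
c-di-GMP is present, so FubT is inactive.
No repressor is bound and BexJ is active, so *elnM* is transcribed.
→ *elnM* is ON.
Melibiose is absent, so TemU is inactive.
With no repressor bound, *sovQ* is transcribed.
So SovQ is produced and active.
Ni²⁺ is present, so FubA is inactive.
With no repressor bound, *gorY* is transcribed.
So GorY is produced and active.
No repressor is bound and SovQ and GorY are active, so *orvT* is transcribed.
→ *orvT* is ON.
Ornithine is present, so HaxH is active.
With repressor HaxH bound, *gixP* is not transcribed.
So GixP is not produced.
Required activator GixP is absent, so *dulC* is not transcribed.
→ *dulC* is OFF.
Indole is absent, so LomL is active.
Cu²⁺ is present, so MibN is inactive.
No repressor is bound and LomL is active, so *torP* is transcribed.
So TorP is produced and active.
ppGpp is absent, so MorN is active.
No repressor is bound and TorP and MorN are active, so *sibK* is transcribed.
→ *sibK* is ON.
3 of the 4 genes are transcribed.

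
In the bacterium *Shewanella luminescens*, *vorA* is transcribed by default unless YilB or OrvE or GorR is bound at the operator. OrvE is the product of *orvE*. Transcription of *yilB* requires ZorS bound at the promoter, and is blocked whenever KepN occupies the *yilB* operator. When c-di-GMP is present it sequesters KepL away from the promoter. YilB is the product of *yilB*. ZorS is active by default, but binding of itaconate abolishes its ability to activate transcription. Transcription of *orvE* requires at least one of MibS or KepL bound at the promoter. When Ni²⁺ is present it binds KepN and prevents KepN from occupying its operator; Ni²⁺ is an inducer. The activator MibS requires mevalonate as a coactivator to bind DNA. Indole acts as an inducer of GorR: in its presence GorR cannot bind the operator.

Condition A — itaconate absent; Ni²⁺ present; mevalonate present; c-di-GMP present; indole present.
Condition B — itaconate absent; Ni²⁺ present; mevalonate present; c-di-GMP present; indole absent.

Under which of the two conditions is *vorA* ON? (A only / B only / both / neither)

Condition A:
Itaconate is absent, so ZorS is active.
Ni²⁺ is present, so KepN is inactive.
No repressor is bound and ZorS is active, so *yilB* is transcribed.
So YilB is produced and active.
Mevalonate is present, so MibS is active.
c-di-GMP is present, so KepL is inactive.
Activator MibS is present, so *orvE* is transcribed.
So OrvE is produced and active.
Indole is present, so GorR is inactive.
With repressor YilB bound, *vorA* is not transcribed.
→ *vorA* is OFF in A.
Condition B:
Itaconate is absent, so ZorS is active.
Ni²⁺ is present, so KepN is inactive.
No repressor is bound and ZorS is active, so *yilB* is transcribed.
So YilB is produced and active.
Mevalonate is present, so MibS is active.
c-di-GMP is present, so KepL is inactive.
Activator MibS is present, so *orvE* is transcribed.
So OrvE is produced and active.
Indole is absent, so GorR is active.
With repressor YilB bound, *vorA* is not transcribed.
→ *vorA* is OFF in B.

neither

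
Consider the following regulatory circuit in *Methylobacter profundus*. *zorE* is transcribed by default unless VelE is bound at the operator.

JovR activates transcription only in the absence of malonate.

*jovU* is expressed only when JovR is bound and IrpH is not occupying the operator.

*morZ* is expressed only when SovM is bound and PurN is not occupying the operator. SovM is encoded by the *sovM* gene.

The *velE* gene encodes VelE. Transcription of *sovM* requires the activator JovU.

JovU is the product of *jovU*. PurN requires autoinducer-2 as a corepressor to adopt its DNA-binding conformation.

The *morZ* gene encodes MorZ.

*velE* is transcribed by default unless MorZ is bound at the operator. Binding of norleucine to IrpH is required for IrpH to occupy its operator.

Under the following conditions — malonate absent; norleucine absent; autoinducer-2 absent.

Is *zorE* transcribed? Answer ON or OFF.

Malonate is absent, so JovR is active.
Norleucine is absent, so IrpH is inactive.
No repressor is bound and JovR is active, so *jovU* is transcribed.
So JovU is produced and active.
No repressor is bound and JovU is active, so *sovM* is transcribed.
So SovM is produced and active.
Autoinducer-2 is absent, so PurN is inactive.
No repressor is bound and SovM is active, so *morZ* is transcribed.
So MorZ is produced and active.
With repressor MorZ bound, *velE* is not transcribed.
So VelE is not produced.
With no repressor bound, *zorE* is transcribed.

ON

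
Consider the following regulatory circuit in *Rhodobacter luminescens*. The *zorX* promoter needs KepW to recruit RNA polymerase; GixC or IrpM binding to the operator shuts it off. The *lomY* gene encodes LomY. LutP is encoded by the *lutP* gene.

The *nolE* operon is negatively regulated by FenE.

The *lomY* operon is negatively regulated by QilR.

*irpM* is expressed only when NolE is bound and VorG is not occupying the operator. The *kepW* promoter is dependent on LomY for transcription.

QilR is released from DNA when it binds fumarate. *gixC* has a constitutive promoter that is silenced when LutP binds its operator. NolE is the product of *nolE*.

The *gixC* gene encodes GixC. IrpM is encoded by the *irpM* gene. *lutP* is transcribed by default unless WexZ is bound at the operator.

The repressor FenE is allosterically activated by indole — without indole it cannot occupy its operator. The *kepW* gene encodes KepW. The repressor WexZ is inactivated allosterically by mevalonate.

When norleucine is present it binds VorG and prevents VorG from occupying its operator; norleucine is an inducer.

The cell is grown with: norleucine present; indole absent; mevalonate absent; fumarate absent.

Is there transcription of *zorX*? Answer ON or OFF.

OFF

Fumarate is absent, so QilR is active.
With repressor QilR bound, *lomY* is not transcribed.
So LomY is not produced.
Required activator LomY is absent, so *kepW* is not transcribed.
So KepW is not produced.
Mevalonate is absent, so WexZ is active.
With repressor WexZ bound, *lutP* is not transcribed.
So LutP is not produced.
With no repressor bound, *gixC* is transcribed.
So GixC is produced and active.
Indole is absent, so FenE is inactive.
With no repressor bound, *nolE* is transcribed.
So NolE is produced and active.
Norleucine is present, so VorG is inactive.
No repressor is bound and NolE is active, so *irpM* is transcribed.
So IrpM is produced and active.
With repressor GixC bound, *zorX* is not transcribed.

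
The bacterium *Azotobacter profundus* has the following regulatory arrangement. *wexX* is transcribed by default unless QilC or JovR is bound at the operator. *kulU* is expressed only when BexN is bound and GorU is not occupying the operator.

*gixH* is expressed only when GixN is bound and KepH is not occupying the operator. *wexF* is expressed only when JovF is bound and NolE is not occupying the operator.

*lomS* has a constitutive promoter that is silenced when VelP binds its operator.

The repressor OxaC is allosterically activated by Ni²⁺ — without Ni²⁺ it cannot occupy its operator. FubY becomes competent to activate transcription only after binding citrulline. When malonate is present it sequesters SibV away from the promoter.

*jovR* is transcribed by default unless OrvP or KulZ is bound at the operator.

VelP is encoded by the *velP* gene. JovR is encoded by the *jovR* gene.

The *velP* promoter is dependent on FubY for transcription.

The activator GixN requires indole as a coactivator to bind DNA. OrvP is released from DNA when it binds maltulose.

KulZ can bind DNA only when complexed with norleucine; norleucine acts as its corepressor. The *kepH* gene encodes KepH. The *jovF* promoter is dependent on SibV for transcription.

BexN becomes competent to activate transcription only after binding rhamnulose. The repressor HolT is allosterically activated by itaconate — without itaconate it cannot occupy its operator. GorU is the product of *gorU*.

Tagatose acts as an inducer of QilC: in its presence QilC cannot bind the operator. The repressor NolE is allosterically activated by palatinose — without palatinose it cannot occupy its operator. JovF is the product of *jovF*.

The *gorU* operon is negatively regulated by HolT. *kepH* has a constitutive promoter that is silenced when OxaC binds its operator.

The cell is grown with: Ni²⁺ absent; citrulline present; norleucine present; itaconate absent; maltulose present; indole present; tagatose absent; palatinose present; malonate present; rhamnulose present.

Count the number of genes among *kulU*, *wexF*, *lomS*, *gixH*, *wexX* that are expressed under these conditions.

Rhamnulose is present, so BexN is active.
Itaconate is absent, so HolT is inactive.
With no repressor bound, *gorU* is transcribed.
So GorU is produced and active.
With repressor GorU bound, *kulU* is not transcribed.
→ *kulU* is OFF.
Malonate is present, so SibV is inactive.
Required activator SibV is absent, so *jovF* is not transcribed.
So JovF is not produced.
Palatinose is present, so NolE is active.
With repressor NolE bound, *wexF* is not transcribed.
→ *wexF* is OFF.
Citrulline is present, so FubY is active.
No repressor is bound and FubY is active, so *velP* is transcribed.
So VelP is produced and active.
With repressor VelP bound, *lomS* is not transcribed.
→ *lomS* is OFF.
Indole is present, so GixN is active.
Ni²⁺ is absent, so OxaC is inactive.
With no repressor bound, *kepH* is transcribed.
So KepH is produced and active.
With repressor KepH bound, *gixH* is not transcribed.
→ *gixH* is OFF.
Tagatose is absent, so QilC is active.
Maltulose is present, so OrvP is inactive.
Norleucine is present, so KulZ is active.
With repressor KulZ bound, *jovR* is not transcribed.
So JovR is not produced.
With repressor QilC bound, *wexX* is not transcribed.
→ *wexX* is OFF.
0 of the 5 genes are transcribed.

0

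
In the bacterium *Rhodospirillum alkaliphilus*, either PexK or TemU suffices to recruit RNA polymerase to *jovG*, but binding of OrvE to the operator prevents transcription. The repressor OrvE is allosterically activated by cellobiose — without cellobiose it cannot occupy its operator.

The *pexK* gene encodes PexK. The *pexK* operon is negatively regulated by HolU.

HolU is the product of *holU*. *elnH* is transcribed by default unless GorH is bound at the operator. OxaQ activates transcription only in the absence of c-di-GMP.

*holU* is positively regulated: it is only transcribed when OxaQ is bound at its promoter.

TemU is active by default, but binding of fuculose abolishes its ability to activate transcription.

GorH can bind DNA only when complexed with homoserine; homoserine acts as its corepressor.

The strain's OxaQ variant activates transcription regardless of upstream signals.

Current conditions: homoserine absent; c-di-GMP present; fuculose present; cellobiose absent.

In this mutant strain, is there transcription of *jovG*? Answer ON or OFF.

OxaQ is constitutively active in this strain.
No repressor is bound and OxaQ is active, so *holU* is transcribed.
So HolU is produced and active.
With repressor HolU bound, *pexK* is not transcribed.
So PexK is not produced.
Fuculose is present, so TemU is inactive.
Cellobiose is absent, so OrvE is inactive.
No activator is available at the *jovG* promoter, so *jovG* is not transcribed.

OFF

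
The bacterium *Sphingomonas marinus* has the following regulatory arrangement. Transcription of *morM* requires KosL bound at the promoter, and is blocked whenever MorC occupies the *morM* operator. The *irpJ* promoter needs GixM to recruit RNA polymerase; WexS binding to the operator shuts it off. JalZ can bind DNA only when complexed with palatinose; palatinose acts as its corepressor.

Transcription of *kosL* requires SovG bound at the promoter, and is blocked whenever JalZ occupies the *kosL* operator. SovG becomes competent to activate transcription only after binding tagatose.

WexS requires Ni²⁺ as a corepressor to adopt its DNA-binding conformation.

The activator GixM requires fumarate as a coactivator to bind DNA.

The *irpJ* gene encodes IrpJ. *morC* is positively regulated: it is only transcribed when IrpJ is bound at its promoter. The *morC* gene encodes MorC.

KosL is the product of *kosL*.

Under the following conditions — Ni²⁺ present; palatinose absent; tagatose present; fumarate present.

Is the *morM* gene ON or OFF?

ON

Tagatose is present, so SovG is active.
Palatinose is absent, so JalZ is inactive.
No repressor is bound and SovG is active, so *kosL* is transcribed.
So KosL is produced and active.
Fumarate is present, so GixM is active.
Ni²⁺ is present, so WexS is active.
With repressor WexS bound, *irpJ* is not transcribed.
So IrpJ is not produced.
Required activator IrpJ is absent, so *morC* is not transcribed.
So MorC is not produced.
No repressor is bound and KosL is active, so *morM* is transcribed.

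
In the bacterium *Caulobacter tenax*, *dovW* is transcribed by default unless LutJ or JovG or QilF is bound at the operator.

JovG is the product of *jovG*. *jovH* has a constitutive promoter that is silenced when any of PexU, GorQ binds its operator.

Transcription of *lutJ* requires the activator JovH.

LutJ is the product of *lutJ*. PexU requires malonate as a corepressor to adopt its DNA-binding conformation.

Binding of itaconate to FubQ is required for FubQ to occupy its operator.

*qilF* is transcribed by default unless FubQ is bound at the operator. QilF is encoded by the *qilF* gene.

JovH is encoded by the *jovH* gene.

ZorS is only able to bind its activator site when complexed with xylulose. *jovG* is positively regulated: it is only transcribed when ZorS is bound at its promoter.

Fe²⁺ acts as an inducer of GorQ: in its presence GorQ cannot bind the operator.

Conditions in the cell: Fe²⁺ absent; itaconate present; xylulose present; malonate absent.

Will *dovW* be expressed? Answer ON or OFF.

Malonate is absent, so PexU is inactive.
Fe²⁺ is absent, so GorQ is active.
With repressor GorQ bound, *jovH* is not transcribed.
So JovH is not produced.
Required activator JovH is absent, so *lutJ* is not transcribed.
So LutJ is not produced.
Xylulose is present, so ZorS is active.
No repressor is bound and ZorS is active, so *jovG* is transcribed.
So JovG is produced and active.
Itaconate is present, so FubQ is active.
With repressor FubQ bound, *qilF* is not transcribed.
So QilF is not produced.
With repressor JovG bound, *dovW* is not transcribed.

OFF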